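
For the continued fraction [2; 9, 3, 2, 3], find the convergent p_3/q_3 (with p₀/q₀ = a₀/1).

137/65

Using pₖ = aₖpₖ₋₁ + pₖ₋₂, qₖ = aₖqₖ₋₁ + qₖ₋₂ (with p₋₁=1, p₋₂=0, q₋₁=0, q₋₂=1):
  k=0: a=2, p=2, q=1
  k=1: a=9, p=19, q=9
  k=2: a=3, p=59, q=28
  k=3: a=2, p=137, q=65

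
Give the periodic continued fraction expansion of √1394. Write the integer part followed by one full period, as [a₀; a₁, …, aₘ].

a₀ = ⌊√1394⌋ = 37.
With m₀=0, d₀=1 and mₖ₊₁ = dₖaₖ − mₖ, dₖ₊₁ = (n − mₖ₊₁²)/dₖ, aₖ₊₁ = ⌊(a₀+mₖ₊₁)/dₖ₊₁⌋:
  k=1: m=37, d=25, a=2
  k=2: m=13, d=49, a=1
  k=3: m=36, d=2, a=36
  k=4: m=36, d=49, a=1
  k=5: m=13, d=25, a=2
  k=6: m=37, d=1, a=74
d=1 and a=2a₀=74 at k=6, so the next step gives (m, d) = (37, 25) again — its k=1 value — and the period has length 6.

[37; 2, 1, 36, 1, 2, 74]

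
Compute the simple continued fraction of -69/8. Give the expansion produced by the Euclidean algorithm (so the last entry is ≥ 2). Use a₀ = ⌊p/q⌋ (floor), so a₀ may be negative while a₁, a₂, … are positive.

-69 = -9*8 + 3
8 = 2*3 + 2
3 = 1*2 + 1
2 = 2*1 + 0  (stop)
So -69/8 = [-9; 2, 1, 2].

[-9; 2, 1, 2]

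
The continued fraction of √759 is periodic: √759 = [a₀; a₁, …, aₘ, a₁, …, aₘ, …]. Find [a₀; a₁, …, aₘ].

[27; 1, 1, 4, 1, 1, 54]

a₀ = ⌊√759⌋ = 27.
With m₀=0, d₀=1 and mₖ₊₁ = dₖaₖ − mₖ, dₖ₊₁ = (n − mₖ₊₁²)/dₖ, aₖ₊₁ = ⌊(a₀+mₖ₊₁)/dₖ₊₁⌋:
  k=1: m=27, d=30, a=1
  k=2: m=3, d=25, a=1
  k=3: m=22, d=11, a=4
  k=4: m=22, d=25, a=1
  k=5: m=3, d=30, a=1
  k=6: m=27, d=1, a=54
d=1 and a=2a₀=54 at k=6, so the next step gives (m, d) = (27, 30) again — its k=1 value — and the period has length 6.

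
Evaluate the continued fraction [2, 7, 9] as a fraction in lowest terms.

Using pₖ = aₖpₖ₋₁ + pₖ₋₂ and qₖ = aₖqₖ₋₁ + qₖ₋₂:
  k=0: a=2, p=2, q=1
  k=1: a=7, p=15, q=7
  k=2: a=9, p=137, q=64

137/64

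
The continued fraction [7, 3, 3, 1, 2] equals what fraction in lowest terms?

Using pₖ = aₖpₖ₋₁ + pₖ₋₂ and qₖ = aₖqₖ₋₁ + qₖ₋₂:
  k=0: a=7, p=7, q=1
  k=1: a=3, p=22, q=3
  k=2: a=3, p=73, q=10
  k=3: a=1, p=95, q=13
  k=4: a=2, p=263, q=36

263/36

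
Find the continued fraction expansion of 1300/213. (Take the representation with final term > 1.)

[6; 9, 1, 2, 7]

1300 = 6·213 + 22
213 = 9·22 + 15
22 = 1·15 + 7
15 = 2·7 + 1
7 = 7·1 + 0  (stop)
So 1300/213 = [6; 9, 1, 2, 7].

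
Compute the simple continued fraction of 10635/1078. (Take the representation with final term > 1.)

[9; 1, 6, 2, 3, 3, 6]

10635 = 9×1078 + 933
1078 = 1×933 + 145
933 = 6×145 + 63
145 = 2×63 + 19
63 = 3×19 + 6
19 = 3×6 + 1
6 = 6×1 + 0  (stop)
So 10635/1078 = [9; 1, 6, 2, 3, 3, 6].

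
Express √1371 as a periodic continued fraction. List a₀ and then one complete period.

[37; 37, 74]

a₀ = ⌊√1371⌋ = 37.
With m₀=0, d₀=1 and mₖ₊₁ = dₖaₖ − mₖ, dₖ₊₁ = (n − mₖ₊₁²)/dₖ, aₖ₊₁ = ⌊(a₀+mₖ₊₁)/dₖ₊₁⌋:
  k=1: m=37, d=2, a=37
  k=2: m=37, d=1, a=74
d=1 and a=2a₀=74 at k=2, so the next step gives (m, d) = (37, 2) again — its k=1 value — and the period has length 2.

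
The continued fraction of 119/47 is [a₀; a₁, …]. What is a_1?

119 = 2·47 + 25   →  a_0 = 2
47 = 1·25 + 22   →  a_1 = 1

1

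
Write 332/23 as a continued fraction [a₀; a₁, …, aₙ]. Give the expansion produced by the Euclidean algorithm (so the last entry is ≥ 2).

[14; 2, 3, 3]

332 = 14*23 + 10
23 = 2*10 + 3
10 = 3*3 + 1
3 = 3*1 + 0  (stop)
So 332/23 = [14; 2, 3, 3].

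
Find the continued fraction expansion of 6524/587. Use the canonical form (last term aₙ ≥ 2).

6524 = 11*587 + 67
587 = 8*67 + 51
67 = 1*51 + 16
51 = 3*16 + 3
16 = 5*3 + 1
3 = 3*1 + 0  (stop)
So 6524/587 = [11; 8, 1, 3, 5, 3].

[11; 8, 1, 3, 5, 3]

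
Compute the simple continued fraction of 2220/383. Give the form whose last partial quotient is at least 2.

2220 = 5×383 + 305
383 = 1×305 + 78
305 = 3×78 + 71
78 = 1×71 + 7
71 = 10×7 + 1
7 = 7×1 + 0  (stop)
So 2220/383 = [5; 1, 3, 1, 10, 7].

[5; 1, 3, 1, 10, 7]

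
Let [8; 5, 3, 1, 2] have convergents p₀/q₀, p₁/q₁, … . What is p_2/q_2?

131/16

Using pₖ = aₖpₖ₋₁ + pₖ₋₂, qₖ = aₖqₖ₋₁ + qₖ₋₂ (with p₋₁=1, p₋₂=0, q₋₁=0, q₋₂=1):
  k=0: a=8, p=8, q=1
  k=1: a=5, p=41, q=5
  k=2: a=3, p=131, q=16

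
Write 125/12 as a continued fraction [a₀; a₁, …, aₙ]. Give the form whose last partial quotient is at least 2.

[10; 2, 2, 2]

125 = 10·12 + 5
12 = 2·5 + 2
5 = 2·2 + 1
2 = 2·1 + 0  (stop)
So 125/12 = [10; 2, 2, 2].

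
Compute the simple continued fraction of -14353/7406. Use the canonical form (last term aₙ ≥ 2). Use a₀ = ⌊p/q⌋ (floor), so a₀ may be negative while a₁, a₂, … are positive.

-14353 = -2·7406 + 459
7406 = 16·459 + 62
459 = 7·62 + 25
62 = 2·25 + 12
25 = 2·12 + 1
12 = 12·1 + 0  (stop)
So -14353/7406 = [-2; 16, 7, 2, 2, 12].

[-2; 16, 7, 2, 2, 12]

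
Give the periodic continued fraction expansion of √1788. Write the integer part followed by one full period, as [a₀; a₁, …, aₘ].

a₀ = ⌊√1788⌋ = 42.
With m₀=0, d₀=1 and mₖ₊₁ = dₖaₖ − mₖ, dₖ₊₁ = (n − mₖ₊₁²)/dₖ, aₖ₊₁ = ⌊(a₀+mₖ₊₁)/dₖ₊₁⌋:
  k=1: m=42, d=24, a=3
  k=2: m=30, d=37, a=1
  k=3: m=7, d=47, a=1
  k=4: m=40, d=4, a=20
  k=5: m=40, d=47, a=1
  k=6: m=7, d=37, a=1
  k=7: m=30, d=24, a=3
  k=8: m=42, d=1, a=84
d=1 and a=2a₀=84 at k=8, so the next step gives (m, d) = (42, 24) again — its k=1 value — and the period has length 8.

[42; 3, 1, 1, 20, 1, 1, 3, 84]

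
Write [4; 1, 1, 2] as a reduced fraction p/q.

23/5

Fold from the inside: start with 2/1.
  1 + 1/2 = 3/2
  1 + 2/3 = 5/3
  4 + 3/5 = 23/5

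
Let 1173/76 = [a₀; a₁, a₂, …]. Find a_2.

1173 = 15·76 + 33   →  a_0 = 15
76 = 2·33 + 10   →  a_1 = 2
33 = 3·10 + 3   →  a_2 = 3

3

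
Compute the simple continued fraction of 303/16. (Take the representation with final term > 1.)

303 = 18×16 + 15
16 = 1×15 + 1
15 = 15×1 + 0  (stop)
So 303/16 = [18; 1, 15].

[18; 1, 15]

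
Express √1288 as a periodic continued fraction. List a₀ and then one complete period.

a₀ = ⌊√1288⌋ = 35.
With m₀=0, d₀=1 and mₖ₊₁ = dₖaₖ − mₖ, dₖ₊₁ = (n − mₖ₊₁²)/dₖ, aₖ₊₁ = ⌊(a₀+mₖ₊₁)/dₖ₊₁⌋:
  k=1: m=35, d=63, a=1
  k=2: m=28, d=8, a=7
  k=3: m=28, d=63, a=1
  k=4: m=35, d=1, a=70
d=1 and a=2a₀=70 at k=4, so the next step gives (m, d) = (35, 63) again — its k=1 value — and the period has length 4.

[35; 1, 7, 1, 70]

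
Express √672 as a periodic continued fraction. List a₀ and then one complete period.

a₀ = ⌊√672⌋ = 25.
With m₀=0, d₀=1 and mₖ₊₁ = dₖaₖ − mₖ, dₖ₊₁ = (n − mₖ₊₁²)/dₖ, aₖ₊₁ = ⌊(a₀+mₖ₊₁)/dₖ₊₁⌋:
  k=1: m=25, d=47, a=1
  k=2: m=22, d=4, a=11
  k=3: m=22, d=47, a=1
  k=4: m=25, d=1, a=50
d=1 and a=2a₀=50 at k=4, so the next step gives (m, d) = (25, 47) again — its k=1 value — and the period has length 4.

[25; 1, 11, 1, 50]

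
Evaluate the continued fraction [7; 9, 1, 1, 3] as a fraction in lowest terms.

Using pₖ = aₖpₖ₋₁ + pₖ₋₂ and qₖ = aₖqₖ₋₁ + qₖ₋₂:
  k=0: a=7, p=7, q=1
  k=1: a=9, p=64, q=9
  k=2: a=1, p=71, q=10
  k=3: a=1, p=135, q=19
  k=4: a=3, p=476, q=67

476/67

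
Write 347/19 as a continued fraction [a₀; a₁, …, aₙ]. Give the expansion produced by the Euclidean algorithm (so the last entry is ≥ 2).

347 = 18·19 + 5
19 = 3·5 + 4
5 = 1·4 + 1
4 = 4·1 + 0  (stop)
So 347/19 = [18; 3, 1, 4].

[18; 3, 1, 4]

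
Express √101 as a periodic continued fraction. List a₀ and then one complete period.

a₀ = ⌊√101⌋ = 10.
With m₀=0, d₀=1 and mₖ₊₁ = dₖaₖ − mₖ, dₖ₊₁ = (n − mₖ₊₁²)/dₖ, aₖ₊₁ = ⌊(a₀+mₖ₊₁)/dₖ₊₁⌋:
  k=1: m=10, d=1, a=20
d=1 and a=2a₀=20 at k=1, so the next step gives (m, d) = (10, 1) again — its k=1 value — and the period has length 1.

[10; 20]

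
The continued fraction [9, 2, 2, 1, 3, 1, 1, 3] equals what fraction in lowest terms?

1979/210

Using pₖ = aₖpₖ₋₁ + pₖ₋₂ and qₖ = aₖqₖ₋₁ + qₖ₋₂:
  k=0: a=9, p=9, q=1
  k=1: a=2, p=19, q=2
  k=2: a=2, p=47, q=5
  k=3: a=1, p=66, q=7
  k=4: a=3, p=245, q=26
  k=5: a=1, p=311, q=33
  k=6: a=1, p=556, q=59
  k=7: a=3, p=1979, q=210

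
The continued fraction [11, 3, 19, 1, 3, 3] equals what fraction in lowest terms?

Fold from the inside: start with 3/1.
  3 + 1/3 = 10/3
  1 + 3/10 = 13/10
  19 + 10/13 = 257/13
  3 + 13/257 = 784/257
  11 + 257/784 = 8881/784

8881/784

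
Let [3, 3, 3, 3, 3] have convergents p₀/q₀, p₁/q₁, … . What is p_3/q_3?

Using pₖ = aₖpₖ₋₁ + pₖ₋₂, qₖ = aₖqₖ₋₁ + qₖ₋₂ (with p₋₁=1, p₋₂=0, q₋₁=0, q₋₂=1):
  k=0: a=3, p=3, q=1
  k=1: a=3, p=10, q=3
  k=2: a=3, p=33, q=10
  k=3: a=3, p=109, q=33

109/33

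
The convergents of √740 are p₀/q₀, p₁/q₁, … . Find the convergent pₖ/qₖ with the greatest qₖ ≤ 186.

√740 = [27; 4, 1, 12, 1, 4, 54, …] (period length 6).
Convergents:
  p_0/q_0 = 27/1
  p_1/q_1 = 109/4
  p_2/q_2 = 136/5
  p_3/q_3 = 1741/64
  p_4/q_4 = 1877/69
  p_5/q_5 = 9249/340
q_4 = 69 ≤ 186 < 340 = q_5, so the answer is 1877/69.

1877/69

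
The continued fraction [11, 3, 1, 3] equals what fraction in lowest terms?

Using pₖ = aₖpₖ₋₁ + pₖ₋₂ and qₖ = aₖqₖ₋₁ + qₖ₋₂:
  k=0: a=11, p=11, q=1
  k=1: a=3, p=34, q=3
  k=2: a=1, p=45, q=4
  k=3: a=3, p=169, q=15

169/15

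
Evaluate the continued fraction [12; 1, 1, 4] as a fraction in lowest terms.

Fold from the inside: start with 4/1.
  1 + 1/4 = 5/4
  1 + 4/5 = 9/5
  12 + 5/9 = 113/9

113/9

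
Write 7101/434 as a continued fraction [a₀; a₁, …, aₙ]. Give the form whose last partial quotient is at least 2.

7101 = 16·434 + 157
434 = 2·157 + 120
157 = 1·120 + 37
120 = 3·37 + 9
37 = 4·9 + 1
9 = 9·1 + 0  (stop)
So 7101/434 = [16; 2, 1, 3, 4, 9].

[16; 2, 1, 3, 4, 9]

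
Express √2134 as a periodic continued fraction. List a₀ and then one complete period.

[46; 5, 8, 5, 92]

a₀ = ⌊√2134⌋ = 46.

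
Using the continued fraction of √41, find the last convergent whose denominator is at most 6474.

25414/3969

√41 = [6; 2, 2, 12, …] (period length 3).
Convergents:
  p_0/q_0 = 6/1
  p_1/q_1 = 13/2
  p_2/q_2 = 32/5
  p_3/q_3 = 397/62
  p_4/q_4 = 826/129
  p_5/q_5 = 2049/320
  p_6/q_6 = 25414/3969
  p_7/q_7 = 52877/8258
q_6 = 3969 ≤ 6474 < 8258 = q_7, so the answer is 25414/3969.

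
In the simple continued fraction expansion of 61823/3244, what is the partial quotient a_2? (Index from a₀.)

61823 = 19·3244 + 187   →  a_0 = 19
3244 = 17·187 + 65   →  a_1 = 17
187 = 2·65 + 57   →  a_2 = 2

2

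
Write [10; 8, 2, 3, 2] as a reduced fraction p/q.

Fold from the inside: start with 2/1.
  3 + 1/2 = 7/2
  2 + 2/7 = 16/7
  8 + 7/16 = 135/16
  10 + 16/135 = 1366/135

1366/135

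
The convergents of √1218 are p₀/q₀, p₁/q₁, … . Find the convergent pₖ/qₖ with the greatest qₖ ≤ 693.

24046/689

√1218 = [34; 1, 8, 1, 68, …] (period length 4).
Convergents:
  p_0/q_0 = 34/1
  p_1/q_1 = 35/1
  p_2/q_2 = 314/9
  p_3/q_3 = 349/10
  p_4/q_4 = 24046/689
  p_5/q_5 = 24395/699
q_4 = 689 ≤ 693 < 699 = q_5, so the answer is 24046/689.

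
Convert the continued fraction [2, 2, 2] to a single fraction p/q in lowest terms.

12/5

Using pₖ = aₖpₖ₋₁ + pₖ₋₂ and qₖ = aₖqₖ₋₁ + qₖ₋₂:
  k=0: a=2, p=2, q=1
  k=1: a=2, p=5, q=2
  k=2: a=2, p=12, q=5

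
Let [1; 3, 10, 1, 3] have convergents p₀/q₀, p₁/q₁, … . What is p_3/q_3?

45/34

Using pₖ = aₖpₖ₋₁ + pₖ₋₂, qₖ = aₖqₖ₋₁ + qₖ₋₂ (with p₋₁=1, p₋₂=0, q₋₁=0, q₋₂=1):
  k=0: a=1, p=1, q=1
  k=1: a=3, p=4, q=3
  k=2: a=10, p=41, q=31
  k=3: a=1, p=45, q=34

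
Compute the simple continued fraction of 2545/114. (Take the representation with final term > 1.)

2545 = 22·114 + 37
114 = 3·37 + 3
37 = 12·3 + 1
3 = 3·1 + 0  (stop)
So 2545/114 = [22; 3, 12, 3].

[22; 3, 12, 3]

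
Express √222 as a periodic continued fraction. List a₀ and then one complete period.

[14; 1, 8, 1, 28]

a₀ = ⌊√222⌋ = 14.
With m₀=0, d₀=1 and mₖ₊₁ = dₖaₖ − mₖ, dₖ₊₁ = (n − mₖ₊₁²)/dₖ, aₖ₊₁ = ⌊(a₀+mₖ₊₁)/dₖ₊₁⌋:
  k=1: m=14, d=26, a=1
  k=2: m=12, d=3, a=8
  k=3: m=12, d=26, a=1
  k=4: m=14, d=1, a=28
d=1 and a=2a₀=28 at k=4, so the next step gives (m, d) = (14, 26) again — its k=1 value — and the period has length 4.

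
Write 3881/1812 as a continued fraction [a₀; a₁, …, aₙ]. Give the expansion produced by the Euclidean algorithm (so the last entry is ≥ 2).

[2; 7, 19, 1, 3, 3]

3881 = 2*1812 + 257
1812 = 7*257 + 13
257 = 19*13 + 10
13 = 1*10 + 3
10 = 3*3 + 1
3 = 3*1 + 0  (stop)
So 3881/1812 = [2; 7, 19, 1, 3, 3].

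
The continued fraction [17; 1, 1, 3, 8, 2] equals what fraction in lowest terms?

Using pₖ = aₖpₖ₋₁ + pₖ₋₂ and qₖ = aₖqₖ₋₁ + qₖ₋₂:
  k=0: a=17, p=17, q=1
  k=1: a=1, p=18, q=1
  k=2: a=1, p=35, q=2
  k=3: a=3, p=123, q=7
  k=4: a=8, p=1019, q=58
  k=5: a=2, p=2161, q=123

2161/123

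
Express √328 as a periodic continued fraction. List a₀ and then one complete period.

a₀ = ⌊√328⌋ = 18.
With m₀=0, d₀=1 and mₖ₊₁ = dₖaₖ − mₖ, dₖ₊₁ = (n − mₖ₊₁²)/dₖ, aₖ₊₁ = ⌊(a₀+mₖ₊₁)/dₖ₊₁⌋:
  k=1: m=18, d=4, a=9
  k=2: m=18, d=1, a=36
d=1 and a=2a₀=36 at k=2, so the next step gives (m, d) = (18, 4) again — its k=1 value — and the period has length 2.

[18; 9, 36]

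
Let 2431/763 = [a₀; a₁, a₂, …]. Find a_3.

2431 = 3·763 + 142   →  a_0 = 3
763 = 5·142 + 53   →  a_1 = 5
142 = 2·53 + 36   →  a_2 = 2
53 = 1·36 + 17   →  a_3 = 1

1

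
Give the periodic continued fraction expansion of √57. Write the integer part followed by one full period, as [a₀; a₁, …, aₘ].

[7; 1, 1, 4, 1, 1, 14]

a₀ = ⌊√57⌋ = 7.
With m₀=0, d₀=1 and mₖ₊₁ = dₖaₖ − mₖ, dₖ₊₁ = (n − mₖ₊₁²)/dₖ, aₖ₊₁ = ⌊(a₀+mₖ₊₁)/dₖ₊₁⌋:
  k=1: m=7, d=8, a=1
  k=2: m=1, d=7, a=1
  k=3: m=6, d=3, a=4
  k=4: m=6, d=7, a=1
  k=5: m=1, d=8, a=1
  k=6: m=7, d=1, a=14
d=1 and a=2a₀=14 at k=6, so the next step gives (m, d) = (7, 8) again — its k=1 value — and the period has length 6.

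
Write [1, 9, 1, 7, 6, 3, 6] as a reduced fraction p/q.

Fold from the inside: start with 6/1.
  3 + 1/6 = 19/6
  6 + 6/19 = 120/19
  7 + 19/120 = 859/120
  1 + 120/859 = 979/859
  9 + 859/979 = 9670/979
  1 + 979/9670 = 10649/9670

10649/9670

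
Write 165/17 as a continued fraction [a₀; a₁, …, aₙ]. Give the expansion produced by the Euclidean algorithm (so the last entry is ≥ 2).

[9; 1, 2, 2, 2]

165 = 9*17 + 12
17 = 1*12 + 5
12 = 2*5 + 2
5 = 2*2 + 1
2 = 2*1 + 0  (stop)
So 165/17 = [9; 1, 2, 2, 2].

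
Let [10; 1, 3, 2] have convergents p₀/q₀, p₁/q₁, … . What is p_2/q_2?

43/4

Using pₖ = aₖpₖ₋₁ + pₖ₋₂, qₖ = aₖqₖ₋₁ + qₖ₋₂ (with p₋₁=1, p₋₂=0, q₋₁=0, q₋₂=1):
  k=0: a=10, p=10, q=1
  k=1: a=1, p=11, q=1
  k=2: a=3, p=43, q=4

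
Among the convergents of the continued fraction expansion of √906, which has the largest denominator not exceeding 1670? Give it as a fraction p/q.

18090/601

√906 = [30; 10, 60, …] (period length 2).
Convergents:
  p_0/q_0 = 30/1
  p_1/q_1 = 301/10
  p_2/q_2 = 18090/601
  p_3/q_3 = 181201/6020
q_2 = 601 ≤ 1670 < 6020 = q_3, so the answer is 18090/601.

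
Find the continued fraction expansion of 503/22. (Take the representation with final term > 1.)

[22; 1, 6, 3]

503 = 22·22 + 19
22 = 1·19 + 3
19 = 6·3 + 1
3 = 3·1 + 0  (stop)
So 503/22 = [22; 1, 6, 3].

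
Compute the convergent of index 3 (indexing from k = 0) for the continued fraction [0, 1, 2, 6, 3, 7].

13/19

Using pₖ = aₖpₖ₋₁ + pₖ₋₂, qₖ = aₖqₖ₋₁ + qₖ₋₂ (with p₋₁=1, p₋₂=0, q₋₁=0, q₋₂=1):
  k=0: a=0, p=0, q=1
  k=1: a=1, p=1, q=1
  k=2: a=2, p=2, q=3
  k=3: a=6, p=13, q=19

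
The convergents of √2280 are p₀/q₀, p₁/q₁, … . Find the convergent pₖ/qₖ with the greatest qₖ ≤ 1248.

54673/1145

√2280 = [47; 1, 2, 1, 94, …] (period length 4).
Convergents:
  p_0/q_0 = 47/1
  p_1/q_1 = 48/1
  p_2/q_2 = 143/3
  p_3/q_3 = 191/4
  p_4/q_4 = 18097/379
  p_5/q_5 = 18288/383
  p_6/q_6 = 54673/1145
  p_7/q_7 = 72961/1528
q_6 = 1145 ≤ 1248 < 1528 = q_7, so the answer is 54673/1145.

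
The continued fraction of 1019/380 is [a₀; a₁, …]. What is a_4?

1019 = 2·380 + 259   →  a_0 = 2
380 = 1·259 + 121   →  a_1 = 1
259 = 2·121 + 17   →  a_2 = 2
121 = 7·17 + 2   →  a_3 = 7
17 = 8·2 + 1   →  a_4 = 8

8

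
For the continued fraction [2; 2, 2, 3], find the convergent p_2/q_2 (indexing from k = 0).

Using pₖ = aₖpₖ₋₁ + pₖ₋₂, qₖ = aₖqₖ₋₁ + qₖ₋₂ (with p₋₁=1, p₋₂=0, q₋₁=0, q₋₂=1):
  k=0: a=2, p=2, q=1
  k=1: a=2, p=5, q=2
  k=2: a=2, p=12, q=5

12/5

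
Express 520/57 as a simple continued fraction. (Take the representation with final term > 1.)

520 = 9×57 + 7
57 = 8×7 + 1
7 = 7×1 + 0  (stop)
So 520/57 = [9; 8, 7].

[9; 8, 7]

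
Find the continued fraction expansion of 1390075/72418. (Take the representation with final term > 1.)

1390075 = 19*72418 + 14133
72418 = 5*14133 + 1753
14133 = 8*1753 + 109
1753 = 16*109 + 9
109 = 12*9 + 1
9 = 9*1 + 0  (stop)
So 1390075/72418 = [19; 5, 8, 16, 12, 9].

[19; 5, 8, 16, 12, 9]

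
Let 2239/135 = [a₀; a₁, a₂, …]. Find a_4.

2239 = 16·135 + 79   →  a_0 = 16
135 = 1·79 + 56   →  a_1 = 1
79 = 1·56 + 23   →  a_2 = 1
56 = 2·23 + 10   →  a_3 = 2
23 = 2·10 + 3   →  a_4 = 2

2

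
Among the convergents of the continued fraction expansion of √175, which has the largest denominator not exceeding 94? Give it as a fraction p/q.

√175 = [13; 4, 2, 1, 2, 4, 26, …] (period length 6).
Convergents:
  p_0/q_0 = 13/1
  p_1/q_1 = 53/4
  p_2/q_2 = 119/9
  p_3/q_3 = 172/13
  p_4/q_4 = 463/35
  p_5/q_5 = 2024/153
q_4 = 35 ≤ 94 < 153 = q_5, so the answer is 463/35.

463/35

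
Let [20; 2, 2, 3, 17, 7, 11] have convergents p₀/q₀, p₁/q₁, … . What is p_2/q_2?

Using pₖ = aₖpₖ₋₁ + pₖ₋₂, qₖ = aₖqₖ₋₁ + qₖ₋₂ (with p₋₁=1, p₋₂=0, q₋₁=0, q₋₂=1):
  k=0: a=20, p=20, q=1
  k=1: a=2, p=41, q=2
  k=2: a=2, p=102, q=5

102/5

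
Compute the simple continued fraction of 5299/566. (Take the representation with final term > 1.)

[9; 2, 1, 3, 5, 2, 4]

5299 = 9*566 + 205
566 = 2*205 + 156
205 = 1*156 + 49
156 = 3*49 + 9
49 = 5*9 + 4
9 = 2*4 + 1
4 = 4*1 + 0  (stop)
So 5299/566 = [9; 2, 1, 3, 5, 2, 4].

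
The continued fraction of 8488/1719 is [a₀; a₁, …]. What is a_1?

8488 = 4·1719 + 1612   →  a_0 = 4
1719 = 1·1612 + 107   →  a_1 = 1

1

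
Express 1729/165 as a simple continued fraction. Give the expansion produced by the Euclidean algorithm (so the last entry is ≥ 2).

[10; 2, 11, 3, 2]

1729 = 10×165 + 79
165 = 2×79 + 7
79 = 11×7 + 2
7 = 3×2 + 1
2 = 2×1 + 0  (stop)
So 1729/165 = [10; 2, 11, 3, 2].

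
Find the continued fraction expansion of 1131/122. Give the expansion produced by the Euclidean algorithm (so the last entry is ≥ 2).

1131 = 9×122 + 33
122 = 3×33 + 23
33 = 1×23 + 10
23 = 2×10 + 3
10 = 3×3 + 1
3 = 3×1 + 0  (stop)
So 1131/122 = [9; 3, 1, 2, 3, 3].

[9; 3, 1, 2, 3, 3]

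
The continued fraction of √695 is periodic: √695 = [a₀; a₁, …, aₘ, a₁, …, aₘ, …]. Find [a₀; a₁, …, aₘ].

a₀ = ⌊√695⌋ = 26.
With m₀=0, d₀=1 and mₖ₊₁ = dₖaₖ − mₖ, dₖ₊₁ = (n − mₖ₊₁²)/dₖ, aₖ₊₁ = ⌊(a₀+mₖ₊₁)/dₖ₊₁⌋:
  k=1: m=26, d=19, a=2
  k=2: m=12, d=29, a=1
  k=3: m=17, d=14, a=3
  k=4: m=25, d=5, a=10
  k=5: m=25, d=14, a=3
  k=6: m=17, d=29, a=1
  k=7: m=12, d=19, a=2
  k=8: m=26, d=1, a=52
d=1 and a=2a₀=52 at k=8, so the next step gives (m, d) = (26, 19) again — its k=1 value — and the period has length 8.

[26; 2, 1, 3, 10, 3, 1, 2, 52]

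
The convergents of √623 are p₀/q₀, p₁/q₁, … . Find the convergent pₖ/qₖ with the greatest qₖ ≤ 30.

624/25

√623 = [24; 1, 23, 1, 48, …] (period length 4).
Convergents:
  p_0/q_0 = 24/1
  p_1/q_1 = 25/1
  p_2/q_2 = 599/24
  p_3/q_3 = 624/25
  p_4/q_4 = 30551/1224
q_3 = 25 ≤ 30 < 1224 = q_4, so the answer is 624/25.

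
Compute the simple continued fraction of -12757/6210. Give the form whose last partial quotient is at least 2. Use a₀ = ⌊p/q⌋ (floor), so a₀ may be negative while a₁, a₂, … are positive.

[-3; 1, 17, 2, 2, 1, 15, 3]

-12757 = -3·6210 + 5873
6210 = 1·5873 + 337
5873 = 17·337 + 144
337 = 2·144 + 49
144 = 2·49 + 46
49 = 1·46 + 3
46 = 15·3 + 1
3 = 3·1 + 0  (stop)
So -12757/6210 = [-3; 1, 17, 2, 2, 1, 15, 3].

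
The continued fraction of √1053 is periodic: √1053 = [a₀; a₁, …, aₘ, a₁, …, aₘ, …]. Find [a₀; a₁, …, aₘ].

[32; 2, 4, 2, 64]

a₀ = ⌊√1053⌋ = 32.
With m₀=0, d₀=1 and mₖ₊₁ = dₖaₖ − mₖ, dₖ₊₁ = (n − mₖ₊₁²)/dₖ, aₖ₊₁ = ⌊(a₀+mₖ₊₁)/dₖ₊₁⌋:
  k=1: m=32, d=29, a=2
  k=2: m=26, d=13, a=4
  k=3: m=26, d=29, a=2
  k=4: m=32, d=1, a=64
d=1 and a=2a₀=64 at k=4, so the next step gives (m, d) = (32, 29) again — its k=1 value — and the period has length 4.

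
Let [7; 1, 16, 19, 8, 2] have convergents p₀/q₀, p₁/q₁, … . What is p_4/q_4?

20719/2609

Using pₖ = aₖpₖ₋₁ + pₖ₋₂, qₖ = aₖqₖ₋₁ + qₖ₋₂ (with p₋₁=1, p₋₂=0, q₋₁=0, q₋₂=1):
  k=0: a=7, p=7, q=1
  k=1: a=1, p=8, q=1
  k=2: a=16, p=135, q=17
  k=3: a=19, p=2573, q=324
  k=4: a=8, p=20719, q=2609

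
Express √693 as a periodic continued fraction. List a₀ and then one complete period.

[26; 3, 12, 1, 4, 1, 12, 3, 52]

a₀ = ⌊√693⌋ = 26.
With m₀=0, d₀=1 and mₖ₊₁ = dₖaₖ − mₖ, dₖ₊₁ = (n − mₖ₊₁²)/dₖ, aₖ₊₁ = ⌊(a₀+mₖ₊₁)/dₖ₊₁⌋:
  k=1: m=26, d=17, a=3
  k=2: m=25, d=4, a=12
  k=3: m=23, d=41, a=1
  k=4: m=18, d=9, a=4
  k=5: m=18, d=41, a=1
  k=6: m=23, d=4, a=12
  k=7: m=25, d=17, a=3
  k=8: m=26, d=1, a=52
d=1 and a=2a₀=52 at k=8, so the next step gives (m, d) = (26, 17) again — its k=1 value — and the period has length 8.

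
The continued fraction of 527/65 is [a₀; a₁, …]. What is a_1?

527 = 8·65 + 7   →  a_0 = 8
65 = 9·7 + 2   →  a_1 = 9

9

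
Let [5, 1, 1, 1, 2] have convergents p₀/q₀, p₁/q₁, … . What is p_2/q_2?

11/2

Using pₖ = aₖpₖ₋₁ + pₖ₋₂, qₖ = aₖqₖ₋₁ + qₖ₋₂ (with p₋₁=1, p₋₂=0, q₋₁=0, q₋₂=1):
  k=0: a=5, p=5, q=1
  k=1: a=1, p=6, q=1
  k=2: a=1, p=11, q=2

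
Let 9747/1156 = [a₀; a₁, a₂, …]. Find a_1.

2

9747 = 8·1156 + 499   →  a_0 = 8
1156 = 2·499 + 158   →  a_1 = 2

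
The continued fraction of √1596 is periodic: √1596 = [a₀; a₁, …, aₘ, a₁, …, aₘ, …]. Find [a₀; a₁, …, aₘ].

a₀ = ⌊√1596⌋ = 39.

[39; 1, 18, 1, 78]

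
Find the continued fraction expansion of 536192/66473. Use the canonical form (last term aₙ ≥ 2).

[8; 15, 12, 2, 19, 9]

536192 = 8×66473 + 4408
66473 = 15×4408 + 353
4408 = 12×353 + 172
353 = 2×172 + 9
172 = 19×9 + 1
9 = 9×1 + 0  (stop)
So 536192/66473 = [8; 15, 12, 2, 19, 9].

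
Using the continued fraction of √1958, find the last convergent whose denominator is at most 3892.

√1958 = [44; 4, 88, …] (period length 2).
Convergents:
  p_0/q_0 = 44/1
  p_1/q_1 = 177/4
  p_2/q_2 = 15620/353
  p_3/q_3 = 62657/1416
  p_4/q_4 = 5529436/124961
q_3 = 1416 ≤ 3892 < 124961 = q_4, so the answer is 62657/1416.

62657/1416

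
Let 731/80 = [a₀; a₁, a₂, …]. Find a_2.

731 = 9·80 + 11   →  a_0 = 9
80 = 7·11 + 3   →  a_1 = 7
11 = 3·3 + 2   →  a_2 = 3

3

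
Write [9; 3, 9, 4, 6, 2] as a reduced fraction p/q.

14458/1551

Using pₖ = aₖpₖ₋₁ + pₖ₋₂ and qₖ = aₖqₖ₋₁ + qₖ₋₂:
  k=0: a=9, p=9, q=1
  k=1: a=3, p=28, q=3
  k=2: a=9, p=261, q=28
  k=3: a=4, p=1072, q=115
  k=4: a=6, p=6693, q=718
  k=5: a=2, p=14458, q=1551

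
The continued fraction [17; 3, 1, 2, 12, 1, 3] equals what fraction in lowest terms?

9966/577

Using pₖ = aₖpₖ₋₁ + pₖ₋₂ and qₖ = aₖqₖ₋₁ + qₖ₋₂:
  k=0: a=17, p=17, q=1
  k=1: a=3, p=52, q=3
  k=2: a=1, p=69, q=4
  k=3: a=2, p=190, q=11
  k=4: a=12, p=2349, q=136
  k=5: a=1, p=2539, q=147
  k=6: a=3, p=9966, q=577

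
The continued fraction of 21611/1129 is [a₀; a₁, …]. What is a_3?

21611 = 19·1129 + 160   →  a_0 = 19
1129 = 7·160 + 9   →  a_1 = 7
160 = 17·9 + 7   →  a_2 = 17
9 = 1·7 + 2   →  a_3 = 1

1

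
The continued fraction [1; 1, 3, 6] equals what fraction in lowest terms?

Using pₖ = aₖpₖ₋₁ + pₖ₋₂ and qₖ = aₖqₖ₋₁ + qₖ₋₂:
  k=0: a=1, p=1, q=1
  k=1: a=1, p=2, q=1
  k=2: a=3, p=7, q=4
  k=3: a=6, p=44, q=25

44/25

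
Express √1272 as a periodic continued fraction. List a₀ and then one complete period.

[35; 1, 1, 1, 70]

a₀ = ⌊√1272⌋ = 35.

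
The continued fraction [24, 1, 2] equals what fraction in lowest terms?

Fold from the inside: start with 2/1.
  1 + 1/2 = 3/2
  24 + 2/3 = 74/3

74/3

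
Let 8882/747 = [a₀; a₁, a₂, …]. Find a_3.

8882 = 11·747 + 665   →  a_0 = 11
747 = 1·665 + 82   →  a_1 = 1
665 = 8·82 + 9   →  a_2 = 8
82 = 9·9 + 1   →  a_3 = 9

9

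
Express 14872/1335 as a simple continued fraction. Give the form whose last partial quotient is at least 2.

14872 = 11*1335 + 187
1335 = 7*187 + 26
187 = 7*26 + 5
26 = 5*5 + 1
5 = 5*1 + 0  (stop)
So 14872/1335 = [11; 7, 7, 5, 5].

[11; 7, 7, 5, 5]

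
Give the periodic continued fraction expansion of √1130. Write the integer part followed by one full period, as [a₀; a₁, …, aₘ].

a₀ = ⌊√1130⌋ = 33.
With m₀=0, d₀=1 and mₖ₊₁ = dₖaₖ − mₖ, dₖ₊₁ = (n − mₖ₊₁²)/dₖ, aₖ₊₁ = ⌊(a₀+mₖ₊₁)/dₖ₊₁⌋:
  k=1: m=33, d=41, a=1
  k=2: m=8, d=26, a=1
  k=3: m=18, d=31, a=1
  k=4: m=13, d=31, a=1
  k=5: m=18, d=26, a=1
  k=6: m=8, d=41, a=1
  k=7: m=33, d=1, a=66
d=1 and a=2a₀=66 at k=7, so the next step gives (m, d) = (33, 41) again — its k=1 value — and the period has length 7.

[33; 1, 1, 1, 1, 1, 1, 66]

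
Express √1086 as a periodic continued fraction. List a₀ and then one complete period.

a₀ = ⌊√1086⌋ = 32.
With m₀=0, d₀=1 and mₖ₊₁ = dₖaₖ − mₖ, dₖ₊₁ = (n − mₖ₊₁²)/dₖ, aₖ₊₁ = ⌊(a₀+mₖ₊₁)/dₖ₊₁⌋:
  k=1: m=32, d=62, a=1
  k=2: m=30, d=3, a=20
  k=3: m=30, d=62, a=1
  k=4: m=32, d=1, a=64
d=1 and a=2a₀=64 at k=4, so the next step gives (m, d) = (32, 62) again — its k=1 value — and the period has length 4.

[32; 1, 20, 1, 64]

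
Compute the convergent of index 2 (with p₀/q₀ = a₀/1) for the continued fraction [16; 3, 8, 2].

408/25

Using pₖ = aₖpₖ₋₁ + pₖ₋₂, qₖ = aₖqₖ₋₁ + qₖ₋₂ (with p₋₁=1, p₋₂=0, q₋₁=0, q₋₂=1):
  k=0: a=16, p=16, q=1
  k=1: a=3, p=49, q=3
  k=2: a=8, p=408, q=25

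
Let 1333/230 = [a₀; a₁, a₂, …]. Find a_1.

1333 = 5·230 + 183   →  a_0 = 5
230 = 1·183 + 47   →  a_1 = 1

1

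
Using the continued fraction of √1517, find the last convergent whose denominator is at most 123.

√1517 = [38; 1, 18, 2, 18, 1, 76, …] (period length 6).
Convergents:
  p_0/q_0 = 38/1
  p_1/q_1 = 39/1
  p_2/q_2 = 740/19
  p_3/q_3 = 1519/39
  p_4/q_4 = 28082/721
q_3 = 39 ≤ 123 < 721 = q_4, so the answer is 1519/39.

1519/39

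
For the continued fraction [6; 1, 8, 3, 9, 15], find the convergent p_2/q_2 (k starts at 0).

Using pₖ = aₖpₖ₋₁ + pₖ₋₂, qₖ = aₖqₖ₋₁ + qₖ₋₂ (with p₋₁=1, p₋₂=0, q₋₁=0, q₋₂=1):
  k=0: a=6, p=6, q=1
  k=1: a=1, p=7, q=1
  k=2: a=8, p=62, q=9

62/9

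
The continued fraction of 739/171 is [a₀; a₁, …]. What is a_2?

739 = 4·171 + 55   →  a_0 = 4
171 = 3·55 + 6   →  a_1 = 3
55 = 9·6 + 1   →  a_2 = 9

9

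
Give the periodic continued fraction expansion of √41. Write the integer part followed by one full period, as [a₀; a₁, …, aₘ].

a₀ = ⌊√41⌋ = 6.
With m₀=0, d₀=1 and mₖ₊₁ = dₖaₖ − mₖ, dₖ₊₁ = (n − mₖ₊₁²)/dₖ, aₖ₊₁ = ⌊(a₀+mₖ₊₁)/dₖ₊₁⌋:
  k=1: m=6, d=5, a=2
  k=2: m=4, d=5, a=2
  k=3: m=6, d=1, a=12
d=1 and a=2a₀=12 at k=3, so the next step gives (m, d) = (6, 5) again — its k=1 value — and the period has length 3.

[6; 2, 2, 12]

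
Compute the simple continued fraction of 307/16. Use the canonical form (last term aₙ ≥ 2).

[19; 5, 3]

307 = 19*16 + 3
16 = 5*3 + 1
3 = 3*1 + 0  (stop)
So 307/16 = [19; 5, 3].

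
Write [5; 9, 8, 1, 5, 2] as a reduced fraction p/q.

Fold from the inside: start with 2/1.
  5 + 1/2 = 11/2
  1 + 2/11 = 13/11
  8 + 11/13 = 115/13
  9 + 13/115 = 1048/115
  5 + 115/1048 = 5355/1048

5355/1048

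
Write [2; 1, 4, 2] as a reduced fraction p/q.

31/11

Using pₖ = aₖpₖ₋₁ + pₖ₋₂ and qₖ = aₖqₖ₋₁ + qₖ₋₂:
  k=0: a=2, p=2, q=1
  k=1: a=1, p=3, q=1
  k=2: a=4, p=14, q=5
  k=3: a=2, p=31, q=11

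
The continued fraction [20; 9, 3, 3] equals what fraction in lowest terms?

Using pₖ = aₖpₖ₋₁ + pₖ₋₂ and qₖ = aₖqₖ₋₁ + qₖ₋₂:
  k=0: a=20, p=20, q=1
  k=1: a=9, p=181, q=9
  k=2: a=3, p=563, q=28
  k=3: a=3, p=1870, q=93

1870/93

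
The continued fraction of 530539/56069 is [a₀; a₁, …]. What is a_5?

8

530539 = 9·56069 + 25918   →  a_0 = 9
56069 = 2·25918 + 4233   →  a_1 = 2
25918 = 6·4233 + 520   →  a_2 = 6
4233 = 8·520 + 73   →  a_3 = 8
520 = 7·73 + 9   →  a_4 = 7
73 = 8·9 + 1   →  a_5 = 8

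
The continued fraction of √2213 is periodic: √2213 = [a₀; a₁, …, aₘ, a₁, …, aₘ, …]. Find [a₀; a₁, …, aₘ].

a₀ = ⌊√2213⌋ = 47.
With m₀=0, d₀=1 and mₖ₊₁ = dₖaₖ − mₖ, dₖ₊₁ = (n − mₖ₊₁²)/dₖ, aₖ₊₁ = ⌊(a₀+mₖ₊₁)/dₖ₊₁⌋:
  k=1: m=47, d=4, a=23
  k=2: m=45, d=47, a=1
  k=3: m=2, d=47, a=1
  k=4: m=45, d=4, a=23
  k=5: m=47, d=1, a=94
d=1 and a=2a₀=94 at k=5, so the next step gives (m, d) = (47, 4) again — its k=1 value — and the period has length 5.

[47; 23, 1, 1, 23, 94]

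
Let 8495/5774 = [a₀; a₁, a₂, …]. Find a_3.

8495 = 1·5774 + 2721   →  a_0 = 1
5774 = 2·2721 + 332   →  a_1 = 2
2721 = 8·332 + 65   →  a_2 = 8
332 = 5·65 + 7   →  a_3 = 5

5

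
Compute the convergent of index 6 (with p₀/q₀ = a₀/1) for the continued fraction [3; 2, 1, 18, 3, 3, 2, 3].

Using pₖ = aₖpₖ₋₁ + pₖ₋₂, qₖ = aₖqₖ₋₁ + qₖ₋₂ (with p₋₁=1, p₋₂=0, q₋₁=0, q₋₂=1):
  k=0: a=3, p=3, q=1
  k=1: a=2, p=7, q=2
  k=2: a=1, p=10, q=3
  k=3: a=18, p=187, q=56
  k=4: a=3, p=571, q=171
  k=5: a=3, p=1900, q=569
  k=6: a=2, p=4371, q=1309

4371/1309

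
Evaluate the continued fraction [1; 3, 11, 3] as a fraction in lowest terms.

139/105

Fold from the inside: start with 3/1.
  11 + 1/3 = 34/3
  3 + 3/34 = 105/34
  1 + 34/105 = 139/105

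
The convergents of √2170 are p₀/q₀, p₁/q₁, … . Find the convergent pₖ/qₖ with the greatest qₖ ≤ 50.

559/12

√2170 = [46; 1, 1, 2, 1, 1, 92, …] (period length 6).
Convergents:
  p_0/q_0 = 46/1
  p_1/q_1 = 47/1
  p_2/q_2 = 93/2
  p_3/q_3 = 233/5
  p_4/q_4 = 326/7
  p_5/q_5 = 559/12
  p_6/q_6 = 51754/1111
q_5 = 12 ≤ 50 < 1111 = q_6, so the answer is 559/12.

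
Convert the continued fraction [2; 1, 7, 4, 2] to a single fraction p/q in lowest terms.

213/74

Using pₖ = aₖpₖ₋₁ + pₖ₋₂ and qₖ = aₖqₖ₋₁ + qₖ₋₂:
  k=0: a=2, p=2, q=1
  k=1: a=1, p=3, q=1
  k=2: a=7, p=23, q=8
  k=3: a=4, p=95, q=33
  k=4: a=2, p=213, q=74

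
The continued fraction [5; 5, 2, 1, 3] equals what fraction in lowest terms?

Using pₖ = aₖpₖ₋₁ + pₖ₋₂ and qₖ = aₖqₖ₋₁ + qₖ₋₂:
  k=0: a=5, p=5, q=1
  k=1: a=5, p=26, q=5
  k=2: a=2, p=57, q=11
  k=3: a=1, p=83, q=16
  k=4: a=3, p=306, q=59

306/59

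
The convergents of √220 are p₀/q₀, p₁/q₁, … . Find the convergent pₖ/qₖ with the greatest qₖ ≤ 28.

89/6

√220 = [14; 1, 4, 1, 28, …] (period length 4).
Convergents:
  p_0/q_0 = 14/1
  p_1/q_1 = 15/1
  p_2/q_2 = 74/5
  p_3/q_3 = 89/6
  p_4/q_4 = 2566/173
q_3 = 6 ≤ 28 < 173 = q_4, so the answer is 89/6.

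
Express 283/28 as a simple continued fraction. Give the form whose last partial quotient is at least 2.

283 = 10*28 + 3
28 = 9*3 + 1
3 = 3*1 + 0  (stop)
So 283/28 = [10; 9, 3].

[10; 9, 3]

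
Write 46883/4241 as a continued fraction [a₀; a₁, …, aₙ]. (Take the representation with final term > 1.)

[11; 18, 3, 1, 1, 3, 9]

46883 = 11×4241 + 232
4241 = 18×232 + 65
232 = 3×65 + 37
65 = 1×37 + 28
37 = 1×28 + 9
28 = 3×9 + 1
9 = 9×1 + 0  (stop)
So 46883/4241 = [11; 18, 3, 1, 1, 3, 9].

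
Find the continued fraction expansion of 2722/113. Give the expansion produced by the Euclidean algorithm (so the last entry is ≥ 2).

2722 = 24*113 + 10
113 = 11*10 + 3
10 = 3*3 + 1
3 = 3*1 + 0  (stop)
So 2722/113 = [24; 11, 3, 3].

[24; 11, 3, 3]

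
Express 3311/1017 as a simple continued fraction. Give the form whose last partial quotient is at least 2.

3311 = 3×1017 + 260
1017 = 3×260 + 237
260 = 1×237 + 23
237 = 10×23 + 7
23 = 3×7 + 2
7 = 3×2 + 1
2 = 2×1 + 0  (stop)
So 3311/1017 = [3; 3, 1, 10, 3, 3, 2].

[3; 3, 1, 10, 3, 3, 2]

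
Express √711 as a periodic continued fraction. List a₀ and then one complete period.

a₀ = ⌊√711⌋ = 26.
With m₀=0, d₀=1 and mₖ₊₁ = dₖaₖ − mₖ, dₖ₊₁ = (n − mₖ₊₁²)/dₖ, aₖ₊₁ = ⌊(a₀+mₖ₊₁)/dₖ₊₁⌋:
  k=1: m=26, d=35, a=1
  k=2: m=9, d=18, a=1
  k=3: m=9, d=35, a=1
  k=4: m=26, d=1, a=52
d=1 and a=2a₀=52 at k=4, so the next step gives (m, d) = (26, 35) again — its k=1 value — and the period has length 4.

[26; 1, 1, 1, 52]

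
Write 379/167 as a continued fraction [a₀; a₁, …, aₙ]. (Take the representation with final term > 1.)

[2; 3, 1, 2, 2, 6]

379 = 2*167 + 45
167 = 3*45 + 32
45 = 1*32 + 13
32 = 2*13 + 6
13 = 2*6 + 1
6 = 6*1 + 0  (stop)
So 379/167 = [2; 3, 1, 2, 2, 6].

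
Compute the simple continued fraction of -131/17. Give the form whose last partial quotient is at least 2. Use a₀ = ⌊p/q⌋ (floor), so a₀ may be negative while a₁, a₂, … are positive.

[-8; 3, 2, 2]

-131 = -8·17 + 5
17 = 3·5 + 2
5 = 2·2 + 1
2 = 2·1 + 0  (stop)
So -131/17 = [-8; 3, 2, 2].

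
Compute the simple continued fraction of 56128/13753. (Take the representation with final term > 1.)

56128 = 4·13753 + 1116
13753 = 12·1116 + 361
1116 = 3·361 + 33
361 = 10·33 + 31
33 = 1·31 + 2
31 = 15·2 + 1
2 = 2·1 + 0  (stop)
So 56128/13753 = [4; 12, 3, 10, 1, 15, 2].

[4; 12, 3, 10, 1, 15, 2]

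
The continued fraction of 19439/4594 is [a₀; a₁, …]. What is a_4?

19439 = 4·4594 + 1063   →  a_0 = 4
4594 = 4·1063 + 342   →  a_1 = 4
1063 = 3·342 + 37   →  a_2 = 3
342 = 9·37 + 9   →  a_3 = 9
37 = 4·9 + 1   →  a_4 = 4

4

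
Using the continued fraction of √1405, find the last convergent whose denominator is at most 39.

1087/29

√1405 = [37; 2, 14, 2, 74, …] (period length 4).
Convergents:
  p_0/q_0 = 37/1
  p_1/q_1 = 75/2
  p_2/q_2 = 1087/29
  p_3/q_3 = 2249/60
q_2 = 29 ≤ 39 < 60 = q_3, so the answer is 1087/29.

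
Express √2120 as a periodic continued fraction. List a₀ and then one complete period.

a₀ = ⌊√2120⌋ = 46.
With m₀=0, d₀=1 and mₖ₊₁ = dₖaₖ − mₖ, dₖ₊₁ = (n − mₖ₊₁²)/dₖ, aₖ₊₁ = ⌊(a₀+mₖ₊₁)/dₖ₊₁⌋:
  k=1: m=46, d=4, a=23
  k=2: m=46, d=1, a=92
d=1 and a=2a₀=92 at k=2, so the next step gives (m, d) = (46, 4) again — its k=1 value — and the period has length 2.

[46; 23, 92]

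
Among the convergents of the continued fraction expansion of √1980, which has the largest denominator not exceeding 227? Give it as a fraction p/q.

√1980 = [44; 2, 88, …] (period length 2).
Convergents:
  p_0/q_0 = 44/1
  p_1/q_1 = 89/2
  p_2/q_2 = 7876/177
  p_3/q_3 = 15841/356
q_2 = 177 ≤ 227 < 356 = q_3, so the answer is 7876/177.

7876/177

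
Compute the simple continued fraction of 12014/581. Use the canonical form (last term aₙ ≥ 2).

12014 = 20·581 + 394
581 = 1·394 + 187
394 = 2·187 + 20
187 = 9·20 + 7
20 = 2·7 + 6
7 = 1·6 + 1
6 = 6·1 + 0  (stop)
So 12014/581 = [20; 1, 2, 9, 2, 1, 6].

[20; 1, 2, 9, 2, 1, 6]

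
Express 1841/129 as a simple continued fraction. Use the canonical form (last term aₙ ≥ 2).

1841 = 14·129 + 35
129 = 3·35 + 24
35 = 1·24 + 11
24 = 2·11 + 2
11 = 5·2 + 1
2 = 2·1 + 0  (stop)
So 1841/129 = [14; 3, 1, 2, 5, 2].

[14; 3, 1, 2, 5, 2]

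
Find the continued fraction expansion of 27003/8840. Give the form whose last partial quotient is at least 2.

[3; 18, 3, 3, 4, 11]

27003 = 3·8840 + 483
8840 = 18·483 + 146
483 = 3·146 + 45
146 = 3·45 + 11
45 = 4·11 + 1
11 = 11·1 + 0  (stop)
So 27003/8840 = [3; 18, 3, 3, 4, 11].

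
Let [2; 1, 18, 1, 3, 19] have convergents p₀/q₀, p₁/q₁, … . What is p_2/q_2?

Using pₖ = aₖpₖ₋₁ + pₖ₋₂, qₖ = aₖqₖ₋₁ + qₖ₋₂ (with p₋₁=1, p₋₂=0, q₋₁=0, q₋₂=1):
  k=0: a=2, p=2, q=1
  k=1: a=1, p=3, q=1
  k=2: a=18, p=56, q=19

56/19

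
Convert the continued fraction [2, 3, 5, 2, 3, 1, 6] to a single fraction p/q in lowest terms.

Fold from the inside: start with 6/1.
  1 + 1/6 = 7/6
  3 + 6/7 = 27/7
  2 + 7/27 = 61/27
  5 + 27/61 = 332/61
  3 + 61/332 = 1057/332
  2 + 332/1057 = 2446/1057

2446/1057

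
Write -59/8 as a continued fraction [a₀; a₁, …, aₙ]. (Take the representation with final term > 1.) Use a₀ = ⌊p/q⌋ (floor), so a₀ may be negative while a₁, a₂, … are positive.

[-8; 1, 1, 1, 2]

-59 = -8·8 + 5
8 = 1·5 + 3
5 = 1·3 + 2
3 = 1·2 + 1
2 = 2·1 + 0  (stop)
So -59/8 = [-8; 1, 1, 1, 2].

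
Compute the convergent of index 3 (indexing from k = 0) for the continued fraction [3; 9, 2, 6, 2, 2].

Using pₖ = aₖpₖ₋₁ + pₖ₋₂, qₖ = aₖqₖ₋₁ + qₖ₋₂ (with p₋₁=1, p₋₂=0, q₋₁=0, q₋₂=1):
  k=0: a=3, p=3, q=1
  k=1: a=9, p=28, q=9
  k=2: a=2, p=59, q=19
  k=3: a=6, p=382, q=123

382/123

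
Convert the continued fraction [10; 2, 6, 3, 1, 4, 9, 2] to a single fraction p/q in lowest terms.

52221/4991

Using pₖ = aₖpₖ₋₁ + pₖ₋₂ and qₖ = aₖqₖ₋₁ + qₖ₋₂:
  k=0: a=10, p=10, q=1
  k=1: a=2, p=21, q=2
  k=2: a=6, p=136, q=13
  k=3: a=3, p=429, q=41
  k=4: a=1, p=565, q=54
  k=5: a=4, p=2689, q=257
  k=6: a=9, p=24766, q=2367
  k=7: a=2, p=52221, q=4991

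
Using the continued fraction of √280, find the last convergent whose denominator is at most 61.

√280 = [16; 1, 2, 1, 2, 1, 32, …] (period length 6).
Convergents:
  p_0/q_0 = 16/1
  p_1/q_1 = 17/1
  p_2/q_2 = 50/3
  p_3/q_3 = 67/4
  p_4/q_4 = 184/11
  p_5/q_5 = 251/15
  p_6/q_6 = 8216/491
q_5 = 15 ≤ 61 < 491 = q_6, so the answer is 251/15.

251/15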